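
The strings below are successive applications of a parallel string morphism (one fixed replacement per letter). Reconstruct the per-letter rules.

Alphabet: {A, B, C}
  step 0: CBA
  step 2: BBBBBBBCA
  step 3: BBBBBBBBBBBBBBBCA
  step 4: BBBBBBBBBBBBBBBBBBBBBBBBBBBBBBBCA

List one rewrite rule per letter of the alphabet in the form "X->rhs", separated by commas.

A->CA, B->BB, C->B

  step 3 ⇒ step 4: BBBBBBBBBBBBBBBCA ⇒ BB·BB·BB·BB·BB·BB·BB·BB·BB·BB·BB·BB·BB·BB·BB·B·CA
    A ↦ CA
    B ↦ BB
    C ↦ B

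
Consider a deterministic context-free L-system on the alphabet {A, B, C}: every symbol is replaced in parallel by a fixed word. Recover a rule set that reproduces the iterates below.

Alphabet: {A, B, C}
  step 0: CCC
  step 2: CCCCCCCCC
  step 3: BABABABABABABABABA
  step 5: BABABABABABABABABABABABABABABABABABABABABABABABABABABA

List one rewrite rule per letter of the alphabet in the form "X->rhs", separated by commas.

  step 2 ⇒ step 3: CCCCCCCCC ⇒ BA·BA·BA·BA·BA·BA·BA·BA·BA
    C ↦ BA
    A ↦ C  (constrained at step 3)
    B ↦ CC  (constrained at step 3)

A->C, B->CC, C->BA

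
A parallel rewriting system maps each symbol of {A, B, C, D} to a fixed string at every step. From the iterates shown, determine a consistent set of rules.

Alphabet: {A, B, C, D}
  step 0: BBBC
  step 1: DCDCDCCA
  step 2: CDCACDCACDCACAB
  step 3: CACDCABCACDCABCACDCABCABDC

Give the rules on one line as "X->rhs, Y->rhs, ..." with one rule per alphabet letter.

  step 2 ⇒ step 3: CDCACDCACDCACAB ⇒ CA·CD·CA·B·CA·CD·CA·B·CA·CD·CA·B·CA·B·DC
    A ↦ B
    B ↦ DC
    C ↦ CA
    D ↦ CD

A->B, B->DC, C->CA, D->CD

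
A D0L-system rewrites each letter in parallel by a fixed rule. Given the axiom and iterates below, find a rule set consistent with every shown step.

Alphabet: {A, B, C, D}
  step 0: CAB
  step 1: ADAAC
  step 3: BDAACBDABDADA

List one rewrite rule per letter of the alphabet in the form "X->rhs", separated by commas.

A->DA, B->AC, C->A, D->B

  step 0 ⇒ step 1: CAB ⇒ A·DA·AC
    A ↦ DA
    B ↦ AC
    C ↦ A
    D ↦ B  (constrained at step 1)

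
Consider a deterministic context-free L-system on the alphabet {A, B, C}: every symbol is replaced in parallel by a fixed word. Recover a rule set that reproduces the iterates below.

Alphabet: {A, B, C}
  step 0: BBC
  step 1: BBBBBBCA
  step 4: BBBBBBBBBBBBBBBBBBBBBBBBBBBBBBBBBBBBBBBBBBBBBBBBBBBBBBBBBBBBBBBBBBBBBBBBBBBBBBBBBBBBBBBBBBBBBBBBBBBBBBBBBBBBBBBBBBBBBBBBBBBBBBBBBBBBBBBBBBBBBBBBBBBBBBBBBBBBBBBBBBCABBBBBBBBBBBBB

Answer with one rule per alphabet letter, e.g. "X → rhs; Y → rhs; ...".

  step 0 ⇒ step 1: BBC ⇒ BBB·BBB·CA
    B ↦ BBB
    C ↦ CA
    A ↦ B  (constrained at step 1)

A->B, B->BBB, C->CA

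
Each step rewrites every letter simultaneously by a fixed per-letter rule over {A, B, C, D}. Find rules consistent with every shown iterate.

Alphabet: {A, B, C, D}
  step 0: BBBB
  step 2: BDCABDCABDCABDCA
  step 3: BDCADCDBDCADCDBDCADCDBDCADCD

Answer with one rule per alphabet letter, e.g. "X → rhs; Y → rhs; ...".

  step 2 ⇒ step 3: BDCABDCABDCABDCA ⇒ BD·CA·D·CD·BD·CA·D·CD·BD·CA·D·CD·BD·CA·D·CD
    A ↦ CD
    B ↦ BD
    C ↦ D
    D ↦ CA

A->CD, B->BD, C->D, D->CA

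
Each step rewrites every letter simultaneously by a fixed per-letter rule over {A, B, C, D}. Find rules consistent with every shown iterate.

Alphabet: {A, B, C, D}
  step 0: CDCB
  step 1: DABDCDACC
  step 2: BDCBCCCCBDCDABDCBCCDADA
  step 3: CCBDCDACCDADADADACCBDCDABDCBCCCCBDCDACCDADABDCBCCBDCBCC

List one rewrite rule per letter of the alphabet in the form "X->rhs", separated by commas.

  step 2 ⇒ step 3: BDCBCCCCBDCDABDCBCCDADA ⇒ CC·BDC·DA·CC·DA·DA·DA·DA·CC·BDC·DA·BDC·BCC·CC·BDC·DA·CC·DA·DA·BDC·BCC·BDC·BCC
    A ↦ BCC
    B ↦ CC
    C ↦ DA
    D ↦ BDC

A->BCC, B->CC, C->DA, D->BDC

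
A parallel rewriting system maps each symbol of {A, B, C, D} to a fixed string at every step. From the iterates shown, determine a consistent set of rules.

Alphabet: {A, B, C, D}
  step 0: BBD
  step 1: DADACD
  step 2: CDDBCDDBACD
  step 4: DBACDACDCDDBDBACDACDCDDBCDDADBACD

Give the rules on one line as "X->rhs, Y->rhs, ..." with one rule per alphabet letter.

  step 1 ⇒ step 2: DADACD ⇒ CD·DB·CD·DB·A·CD
    A ↦ DB
    C ↦ A
    D ↦ CD
  step 0 ⇒ step 1: BBD ⇒ DA·DA·CD
    B ↦ DA

A->DB, B->DA, C->A, D->CD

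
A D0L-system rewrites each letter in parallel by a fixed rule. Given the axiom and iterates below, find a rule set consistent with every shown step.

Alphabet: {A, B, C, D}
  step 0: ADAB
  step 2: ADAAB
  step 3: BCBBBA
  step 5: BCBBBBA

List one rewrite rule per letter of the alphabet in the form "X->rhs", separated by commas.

  step 2 ⇒ step 3: ADAAB ⇒ B·CB·B·B·A
    A ↦ B
    B ↦ A
    D ↦ CB
    C ↦ D  (constrained at step 3)

A->B, B->A, C->D, D->CB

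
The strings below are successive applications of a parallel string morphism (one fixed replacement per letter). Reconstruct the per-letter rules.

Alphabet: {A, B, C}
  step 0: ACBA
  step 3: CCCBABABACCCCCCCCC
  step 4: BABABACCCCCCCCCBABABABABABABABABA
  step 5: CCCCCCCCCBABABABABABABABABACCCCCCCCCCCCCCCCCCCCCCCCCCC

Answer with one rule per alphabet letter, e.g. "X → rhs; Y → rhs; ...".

  step 4 ⇒ step 5: BABABACCCCCCCCCBABABABABABABABABA ⇒ CC·C·CC·C·CC·C·BA·BA·BA·BA·BA·BA·BA·BA·BA·CC·C·CC·C·CC·C·CC·C·CC·C·CC·C·CC·C·CC·C·CC·C
    A ↦ C
    B ↦ CC
    C ↦ BA

A->C, B->CC, C->BA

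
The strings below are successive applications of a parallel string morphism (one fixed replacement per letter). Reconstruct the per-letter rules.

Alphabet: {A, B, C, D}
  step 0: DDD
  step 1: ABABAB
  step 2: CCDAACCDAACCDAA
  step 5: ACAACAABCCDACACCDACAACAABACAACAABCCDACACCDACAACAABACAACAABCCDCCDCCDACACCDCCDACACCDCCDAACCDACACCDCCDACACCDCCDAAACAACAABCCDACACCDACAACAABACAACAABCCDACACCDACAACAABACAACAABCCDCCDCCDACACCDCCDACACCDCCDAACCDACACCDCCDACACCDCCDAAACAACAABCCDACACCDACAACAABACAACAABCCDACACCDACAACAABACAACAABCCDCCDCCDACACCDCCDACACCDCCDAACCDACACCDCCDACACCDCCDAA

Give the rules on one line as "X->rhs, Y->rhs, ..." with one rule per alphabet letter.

A->CCD, B->AA, C->ACA, D->AB

  step 1 ⇒ step 2: ABABAB ⇒ CCD·AA·CCD·AA·CCD·AA
    A ↦ CCD
    B ↦ AA
    C ↦ ACA  (constrained at step 2)
  step 0 ⇒ step 1: DDD ⇒ AB·AB·AB
    D ↦ AB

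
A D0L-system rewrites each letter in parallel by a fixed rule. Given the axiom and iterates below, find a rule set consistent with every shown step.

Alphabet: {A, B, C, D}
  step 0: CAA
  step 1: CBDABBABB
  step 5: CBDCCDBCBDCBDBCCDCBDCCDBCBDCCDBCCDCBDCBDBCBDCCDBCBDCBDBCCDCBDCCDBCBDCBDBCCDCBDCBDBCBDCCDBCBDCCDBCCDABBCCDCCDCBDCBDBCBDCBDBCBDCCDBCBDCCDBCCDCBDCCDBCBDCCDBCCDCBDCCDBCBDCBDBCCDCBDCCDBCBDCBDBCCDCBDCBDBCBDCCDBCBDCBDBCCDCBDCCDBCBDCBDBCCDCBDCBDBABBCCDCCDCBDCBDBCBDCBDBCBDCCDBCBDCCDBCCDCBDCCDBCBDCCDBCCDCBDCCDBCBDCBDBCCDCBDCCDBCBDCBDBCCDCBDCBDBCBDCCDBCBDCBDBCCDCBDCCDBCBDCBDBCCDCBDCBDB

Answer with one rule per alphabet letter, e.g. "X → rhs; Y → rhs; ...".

A->ABB, B->CCD, C->CBD, D->B

  step 0 ⇒ step 1: CAA ⇒ CBD·ABB·ABB
    A ↦ ABB
    C ↦ CBD
    B ↦ CCD  (constrained at step 1)
    D ↦ B  (constrained at step 1)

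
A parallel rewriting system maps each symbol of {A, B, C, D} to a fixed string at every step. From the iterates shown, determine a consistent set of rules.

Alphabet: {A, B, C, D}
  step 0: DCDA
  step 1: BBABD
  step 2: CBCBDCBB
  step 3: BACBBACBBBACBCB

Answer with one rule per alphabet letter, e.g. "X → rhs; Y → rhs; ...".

  step 2 ⇒ step 3: CBCBDCBB ⇒ BA·CB·BA·CB·B·BA·CB·CB
    B ↦ CB
    C ↦ BA
    D ↦ B
  step 0 ⇒ step 1: DCDA ⇒ B·BA·B·D
    A ↦ D

A->D, B->CB, C->BA, D->B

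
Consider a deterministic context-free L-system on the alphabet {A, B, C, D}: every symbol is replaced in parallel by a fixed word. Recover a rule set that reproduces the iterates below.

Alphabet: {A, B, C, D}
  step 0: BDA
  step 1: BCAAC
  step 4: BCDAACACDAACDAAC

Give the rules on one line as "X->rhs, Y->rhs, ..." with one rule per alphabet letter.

A->AC, B->BC, C->D, D->A

  step 0 ⇒ step 1: BDA ⇒ BC·A·AC
    A ↦ AC
    B ↦ BC
    D ↦ A
    C ↦ D  (constrained at step 1)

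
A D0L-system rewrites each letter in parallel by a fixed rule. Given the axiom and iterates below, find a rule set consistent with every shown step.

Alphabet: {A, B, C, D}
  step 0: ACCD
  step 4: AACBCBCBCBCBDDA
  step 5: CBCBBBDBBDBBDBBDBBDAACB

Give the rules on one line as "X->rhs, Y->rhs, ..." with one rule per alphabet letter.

  step 4 ⇒ step 5: AACBCBCBCBCBDDA ⇒ CB·CB·BB·D·BB·D·BB·D·BB·D·BB·D·A·A·CB
    A ↦ CB
    B ↦ D
    C ↦ BB
    D ↦ A

A->CB, B->D, C->BB, D->A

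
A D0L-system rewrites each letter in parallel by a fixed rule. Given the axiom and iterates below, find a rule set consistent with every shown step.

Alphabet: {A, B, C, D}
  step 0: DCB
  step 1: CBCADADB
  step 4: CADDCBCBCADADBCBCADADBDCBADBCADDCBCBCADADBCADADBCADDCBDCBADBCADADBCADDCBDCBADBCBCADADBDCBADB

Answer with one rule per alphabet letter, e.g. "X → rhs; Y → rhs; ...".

A->D, B->ADB, C->CAD, D->CB

  step 0 ⇒ step 1: DCB ⇒ CB·CAD·ADB
    B ↦ ADB
    C ↦ CAD
    D ↦ CB
    A ↦ D  (constrained at step 1)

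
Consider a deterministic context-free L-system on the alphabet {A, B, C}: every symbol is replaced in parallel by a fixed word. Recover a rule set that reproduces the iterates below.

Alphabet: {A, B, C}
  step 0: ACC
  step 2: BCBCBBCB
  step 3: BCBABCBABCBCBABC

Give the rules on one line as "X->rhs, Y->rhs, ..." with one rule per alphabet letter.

A->B, B->BC, C->BA

  step 2 ⇒ step 3: BCBCBBCB ⇒ BC·BA·BC·BA·BC·BC·BA·BC
    B ↦ BC
    C ↦ BA
    A ↦ B  (constrained at step 0)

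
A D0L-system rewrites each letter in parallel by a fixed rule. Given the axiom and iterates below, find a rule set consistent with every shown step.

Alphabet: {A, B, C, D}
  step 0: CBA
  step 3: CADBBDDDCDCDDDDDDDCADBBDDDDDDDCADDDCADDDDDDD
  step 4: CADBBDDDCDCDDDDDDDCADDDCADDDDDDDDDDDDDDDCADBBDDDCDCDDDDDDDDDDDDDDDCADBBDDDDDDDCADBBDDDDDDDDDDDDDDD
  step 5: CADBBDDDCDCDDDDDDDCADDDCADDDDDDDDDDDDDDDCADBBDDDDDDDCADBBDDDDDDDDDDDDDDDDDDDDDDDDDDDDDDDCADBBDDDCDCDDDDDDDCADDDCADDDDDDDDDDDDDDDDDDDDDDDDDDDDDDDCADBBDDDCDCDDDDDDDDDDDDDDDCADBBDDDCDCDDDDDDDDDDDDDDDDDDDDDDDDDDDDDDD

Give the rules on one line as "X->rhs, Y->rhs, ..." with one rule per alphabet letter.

A->BBD, B->CD, C->CAD, D->DD

  step 4 ⇒ step 5: CADBBDDDCDCDDDDDDDCADDDCADDDDDDDDDDDDDDDCADBBDDDCDCDDDDDDDDDDDDDDDCADBBDDDDDDDCADBBDDDDDDDDDDDDDDD ⇒ CAD·BBD·DD·CD·CD·DD·DD·DD·CAD·DD·CAD·DD·DD·DD·DD·DD·DD·DD·CAD·BBD·DD·DD·DD·CAD·BBD·DD·DD·DD·DD·DD·DD·DD·DD·DD·DD·DD·DD·DD·DD·DD·CAD·BBD·DD·CD·CD·DD·DD·DD·CAD·DD·CAD·DD·DD·DD·DD·DD·DD·DD·DD·DD·DD·DD·DD·DD·DD·DD·CAD·BBD·DD·CD·CD·DD·DD·DD·DD·DD·DD·DD·CAD·BBD·DD·CD·CD·DD·DD·DD·DD·DD·DD·DD·DD·DD·DD·DD·DD·DD·DD·DD
    A ↦ BBD
    B ↦ CD
    C ↦ CAD
    D ↦ DD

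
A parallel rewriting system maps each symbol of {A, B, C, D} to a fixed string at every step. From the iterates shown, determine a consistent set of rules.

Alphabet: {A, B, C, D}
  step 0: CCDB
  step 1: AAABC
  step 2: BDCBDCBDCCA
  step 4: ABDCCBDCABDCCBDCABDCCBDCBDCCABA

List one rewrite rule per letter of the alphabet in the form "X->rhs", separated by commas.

A->BDC, B->C, C->A, D->AB

  step 1 ⇒ step 2: AAABC ⇒ BDC·BDC·BDC·C·A
    A ↦ BDC
    B ↦ C
    C ↦ A
  step 0 ⇒ step 1: CCDB ⇒ A·A·AB·C
    D ↦ AB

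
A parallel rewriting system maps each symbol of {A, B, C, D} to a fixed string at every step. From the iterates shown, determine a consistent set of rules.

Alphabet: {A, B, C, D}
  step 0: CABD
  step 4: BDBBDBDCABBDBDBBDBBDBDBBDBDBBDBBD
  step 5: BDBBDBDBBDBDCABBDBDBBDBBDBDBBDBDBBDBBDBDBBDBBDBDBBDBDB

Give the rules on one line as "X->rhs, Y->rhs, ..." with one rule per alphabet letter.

A->AB, B->BD, C->DC, D->B

  step 4 ⇒ step 5: BDBBDBDCABBDBDBBDBBDBDBBDBDBBDBBD ⇒ BD·B·BD·BD·B·BD·B·DC·AB·BD·BD·B·BD·B·BD·BD·B·BD·BD·B·BD·B·BD·BD·B·BD·B·BD·BD·B·BD·BD·B
    A ↦ AB
    B ↦ BD
    C ↦ DC
    D ↦ B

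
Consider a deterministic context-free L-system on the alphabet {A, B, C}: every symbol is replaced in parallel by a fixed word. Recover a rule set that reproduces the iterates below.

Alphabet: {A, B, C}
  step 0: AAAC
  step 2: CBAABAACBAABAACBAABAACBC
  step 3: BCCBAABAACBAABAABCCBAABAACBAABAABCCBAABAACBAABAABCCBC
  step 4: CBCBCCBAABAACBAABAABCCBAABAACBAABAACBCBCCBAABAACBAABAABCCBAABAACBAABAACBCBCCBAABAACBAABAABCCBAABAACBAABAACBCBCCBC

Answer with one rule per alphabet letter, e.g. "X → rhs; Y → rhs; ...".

A->BAA, B->C, C->BC

  step 3 ⇒ step 4: BCCBAABAACBAABAABCCBAABAACBAABAABCCBAABAACBAABAABCCBC ⇒ C·BC·BC·C·BAA·BAA·C·BAA·BAA·BC·C·BAA·BAA·C·BAA·BAA·C·BC·BC·C·BAA·BAA·C·BAA·BAA·BC·C·BAA·BAA·C·BAA·BAA·C·BC·BC·C·BAA·BAA·C·BAA·BAA·BC·C·BAA·BAA·C·BAA·BAA·C·BC·BC·C·BC
    A ↦ BAA
    B ↦ C
    C ↦ BC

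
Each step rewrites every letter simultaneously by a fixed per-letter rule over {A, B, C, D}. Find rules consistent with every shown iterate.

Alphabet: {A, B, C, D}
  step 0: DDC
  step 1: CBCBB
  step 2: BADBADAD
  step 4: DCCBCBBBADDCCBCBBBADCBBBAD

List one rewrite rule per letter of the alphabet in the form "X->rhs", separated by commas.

  step 1 ⇒ step 2: CBCBB ⇒ B·AD·B·AD·AD
    B ↦ AD
    C ↦ B
    A ↦ DC  (constrained at step 2)
  step 0 ⇒ step 1: DDC ⇒ CB·CB·B
    D ↦ CB

A->DC, B->AD, C->B, D->CB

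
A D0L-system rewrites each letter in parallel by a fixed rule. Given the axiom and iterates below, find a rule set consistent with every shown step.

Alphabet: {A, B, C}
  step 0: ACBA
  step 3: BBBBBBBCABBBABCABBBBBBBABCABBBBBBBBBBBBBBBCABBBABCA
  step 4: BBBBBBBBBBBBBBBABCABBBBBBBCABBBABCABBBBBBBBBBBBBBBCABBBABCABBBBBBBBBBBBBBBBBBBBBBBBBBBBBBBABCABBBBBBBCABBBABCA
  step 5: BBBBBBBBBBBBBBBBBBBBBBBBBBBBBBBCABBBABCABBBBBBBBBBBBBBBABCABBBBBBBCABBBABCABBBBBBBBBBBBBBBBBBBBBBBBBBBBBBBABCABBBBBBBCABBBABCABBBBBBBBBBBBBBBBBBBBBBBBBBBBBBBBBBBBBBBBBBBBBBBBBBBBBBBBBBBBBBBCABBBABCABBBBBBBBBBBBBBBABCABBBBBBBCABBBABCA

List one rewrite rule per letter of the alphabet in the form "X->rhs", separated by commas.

  step 4 ⇒ step 5: BBBBBBBBBBBBBBBABCABBBBBBBCABBBABCABBBBBBBBBBBBBBBCABBBABCABBBBBBBBBBBBBBBBBBBBBBBBBBBBBBBABCABBBBBBBCABBBABCA ⇒ BB·BB·BB·BB·BB·BB·BB·BB·BB·BB·BB·BB·BB·BB·BB·BCA·BB·BA·BCA·BB·BB·BB·BB·BB·BB·BB·BA·BCA·BB·BB·BB·BCA·BB·BA·BCA·BB·BB·BB·BB·BB·BB·BB·BB·BB·BB·BB·BB·BB·BB·BB·BA·BCA·BB·BB·BB·BCA·BB·BA·BCA·BB·BB·BB·BB·BB·BB·BB·BB·BB·BB·BB·BB·BB·BB·BB·BB·BB·BB·BB·BB·BB·BB·BB·BB·BB·BB·BB·BB·BB·BB·BB·BCA·BB·BA·BCA·BB·BB·BB·BB·BB·BB·BB·BA·BCA·BB·BB·BB·BCA·BB·BA·BCA
    A ↦ BCA
    B ↦ BB
    C ↦ BA

A->BCA, B->BB, C->BA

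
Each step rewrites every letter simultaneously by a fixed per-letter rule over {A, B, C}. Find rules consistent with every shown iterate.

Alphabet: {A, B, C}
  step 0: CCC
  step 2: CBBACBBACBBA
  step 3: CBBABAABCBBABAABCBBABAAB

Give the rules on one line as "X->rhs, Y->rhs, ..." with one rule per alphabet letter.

  step 2 ⇒ step 3: CBBACBBACBBA ⇒ CB·BA·BA·AB·CB·BA·BA·AB·CB·BA·BA·AB
    A ↦ AB
    B ↦ BA
    C ↦ CB

A->AB, B->BA, C->CB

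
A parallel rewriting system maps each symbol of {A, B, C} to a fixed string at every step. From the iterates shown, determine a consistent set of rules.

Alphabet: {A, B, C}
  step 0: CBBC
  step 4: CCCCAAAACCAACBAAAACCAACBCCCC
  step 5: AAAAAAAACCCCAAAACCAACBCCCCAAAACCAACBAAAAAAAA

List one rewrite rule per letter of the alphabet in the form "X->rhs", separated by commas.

A->C, B->CB, C->AA

  step 4 ⇒ step 5: CCCCAAAACCAACBAAAACCAACBCCCC ⇒ AA·AA·AA·AA·C·C·C·C·AA·AA·C·C·AA·CB·C·C·C·C·AA·AA·C·C·AA·CB·AA·AA·AA·AA
    A ↦ C
    B ↦ CB
    C ↦ AA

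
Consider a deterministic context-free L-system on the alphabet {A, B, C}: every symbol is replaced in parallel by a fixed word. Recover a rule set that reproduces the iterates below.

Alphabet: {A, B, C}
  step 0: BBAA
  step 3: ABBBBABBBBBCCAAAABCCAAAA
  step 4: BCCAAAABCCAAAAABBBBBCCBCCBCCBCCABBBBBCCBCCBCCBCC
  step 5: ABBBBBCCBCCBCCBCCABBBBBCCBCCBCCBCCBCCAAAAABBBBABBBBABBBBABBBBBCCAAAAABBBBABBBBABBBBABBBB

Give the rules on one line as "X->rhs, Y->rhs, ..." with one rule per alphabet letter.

  step 4 ⇒ step 5: BCCAAAABCCAAAAABBBBBCCBCCBCCBCCABBBBBCCBCCBCCBCC ⇒ A·BB·BB·BCC·BCC·BCC·BCC·A·BB·BB·BCC·BCC·BCC·BCC·BCC·A·A·A·A·A·BB·BB·A·BB·BB·A·BB·BB·A·BB·BB·BCC·A·A·A·A·A·BB·BB·A·BB·BB·A·BB·BB·A·BB·BB
    A ↦ BCC
    B ↦ A
    C ↦ BB

A->BCC, B->A, C->BB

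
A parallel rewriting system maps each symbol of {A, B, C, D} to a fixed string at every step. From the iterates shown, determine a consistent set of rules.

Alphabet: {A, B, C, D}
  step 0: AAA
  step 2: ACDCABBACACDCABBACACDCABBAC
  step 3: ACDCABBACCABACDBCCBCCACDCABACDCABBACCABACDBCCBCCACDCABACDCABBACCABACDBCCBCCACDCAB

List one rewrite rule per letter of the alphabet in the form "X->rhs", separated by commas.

A->ACD, B->BCC, C->CAB, D->BAC

  step 2 ⇒ step 3: ACDCABBACACDCABBACACDCABBAC ⇒ ACD·CAB·BAC·CAB·ACD·BCC·BCC·ACD·CAB·ACD·CAB·BAC·CAB·ACD·BCC·BCC·ACD·CAB·ACD·CAB·BAC·CAB·ACD·BCC·BCC·ACD·CAB
    A ↦ ACD
    B ↦ BCC
    C ↦ CAB
    D ↦ BAC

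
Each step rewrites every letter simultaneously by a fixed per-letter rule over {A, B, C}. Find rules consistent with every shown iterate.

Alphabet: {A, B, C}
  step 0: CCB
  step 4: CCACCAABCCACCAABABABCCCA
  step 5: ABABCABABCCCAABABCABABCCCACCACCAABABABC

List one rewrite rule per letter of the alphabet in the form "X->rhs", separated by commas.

  step 4 ⇒ step 5: CCACCAABCCACCAABABABCCCA ⇒ AB·AB·C·AB·AB·C·C·CA·AB·AB·C·AB·AB·C·C·CA·C·CA·C·CA·AB·AB·AB·C
    A ↦ C
    B ↦ CA
    C ↦ AB

A->C, B->CA, C->AB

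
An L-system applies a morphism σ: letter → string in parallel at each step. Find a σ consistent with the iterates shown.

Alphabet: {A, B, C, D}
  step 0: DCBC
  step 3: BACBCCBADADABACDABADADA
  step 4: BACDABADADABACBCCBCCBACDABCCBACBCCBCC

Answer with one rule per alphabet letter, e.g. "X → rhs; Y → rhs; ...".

  step 3 ⇒ step 4: BACBCCBADADABACDABADADA ⇒ BA·C·DA·BA·DA·DA·BA·C·BC·C·BC·C·BA·C·DA·BC·C·BA·C·BC·C·BC·C
    A ↦ C
    B ↦ BA
    C ↦ DA
    D ↦ BC

A->C, B->BA, C->DA, D->BC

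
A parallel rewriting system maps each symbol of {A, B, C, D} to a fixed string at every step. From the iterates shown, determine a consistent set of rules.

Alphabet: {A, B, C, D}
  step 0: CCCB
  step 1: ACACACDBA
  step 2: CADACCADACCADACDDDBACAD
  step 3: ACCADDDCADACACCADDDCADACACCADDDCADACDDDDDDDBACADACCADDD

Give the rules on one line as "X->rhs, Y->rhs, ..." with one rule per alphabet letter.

  step 2 ⇒ step 3: CADACCADACCADACDDDBACAD ⇒ AC·CAD·DD·CAD·AC·AC·CAD·DD·CAD·AC·AC·CAD·DD·CAD·AC·DD·DD·DD·DBA·CAD·AC·CAD·DD
    A ↦ CAD
    B ↦ DBA
    C ↦ AC
    D ↦ DD

A->CAD, B->DBA, C->AC, D->DD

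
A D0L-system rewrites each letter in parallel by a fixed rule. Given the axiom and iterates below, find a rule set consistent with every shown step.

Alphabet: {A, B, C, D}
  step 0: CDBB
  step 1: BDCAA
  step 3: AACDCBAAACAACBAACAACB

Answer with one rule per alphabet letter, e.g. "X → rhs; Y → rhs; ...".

  step 0 ⇒ step 1: CDBB ⇒ B·DC·A·A
    B ↦ A
    C ↦ B
    D ↦ DC
    A ↦ AAC  (constrained at step 1)

A->AAC, B->A, C->B, D->DC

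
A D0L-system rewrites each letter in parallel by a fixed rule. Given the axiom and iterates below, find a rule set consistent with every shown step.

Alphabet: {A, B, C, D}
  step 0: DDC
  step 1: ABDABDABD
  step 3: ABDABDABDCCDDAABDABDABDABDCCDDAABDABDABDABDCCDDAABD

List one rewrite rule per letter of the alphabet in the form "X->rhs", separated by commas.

A->C, B->DDA, C->ABD, D->ABD

  step 0 ⇒ step 1: DDC ⇒ ABD·ABD·ABD
    C ↦ ABD
    D ↦ ABD
    A ↦ C  (constrained at step 1)
    B ↦ DDA  (constrained at step 1)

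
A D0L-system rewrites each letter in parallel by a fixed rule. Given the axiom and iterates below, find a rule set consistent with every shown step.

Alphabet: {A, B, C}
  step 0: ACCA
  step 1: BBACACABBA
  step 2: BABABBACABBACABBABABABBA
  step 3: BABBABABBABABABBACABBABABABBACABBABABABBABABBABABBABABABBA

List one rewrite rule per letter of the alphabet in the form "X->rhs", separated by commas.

  step 2 ⇒ step 3: BABABBACABBACABBABABABBA ⇒ BA·BBA·BA·BBA·BA·BA·BBA·CA·BBA·BA·BA·BBA·CA·BBA·BA·BA·BBA·BA·BBA·BA·BBA·BA·BA·BBA
    A ↦ BBA
    B ↦ BA
    C ↦ CA

A->BBA, B->BA, C->CA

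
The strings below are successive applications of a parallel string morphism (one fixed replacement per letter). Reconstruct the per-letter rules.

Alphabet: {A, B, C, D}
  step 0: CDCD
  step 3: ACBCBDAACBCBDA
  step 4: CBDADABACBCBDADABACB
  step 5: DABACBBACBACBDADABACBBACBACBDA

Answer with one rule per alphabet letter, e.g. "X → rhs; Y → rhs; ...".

  step 4 ⇒ step 5: CBDADABACBCBDADABACB ⇒ D·A·BA·CB·BA·CB·A·CB·D·A·D·A·BA·CB·BA·CB·A·CB·D·A
    A ↦ CB
    B ↦ A
    C ↦ D
    D ↦ BA

A->CB, B->A, C->D, D->BA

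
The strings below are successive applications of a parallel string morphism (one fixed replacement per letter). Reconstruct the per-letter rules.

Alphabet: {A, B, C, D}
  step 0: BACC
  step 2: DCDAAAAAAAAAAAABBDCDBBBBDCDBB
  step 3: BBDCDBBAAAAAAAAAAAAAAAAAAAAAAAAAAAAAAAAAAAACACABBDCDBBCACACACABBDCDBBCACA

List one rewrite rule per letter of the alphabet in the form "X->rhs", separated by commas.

  step 2 ⇒ step 3: DCDAAAAAAAAAAAABBDCDBBBBDCDBB ⇒ BB·DCD·BB·AAA·AAA·AAA·AAA·AAA·AAA·AAA·AAA·AAA·AAA·AAA·AAA·CA·CA·BB·DCD·BB·CA·CA·CA·CA·BB·DCD·BB·CA·CA
    A ↦ AAA
    B ↦ CA
    C ↦ DCD
    D ↦ BB

A->AAA, B->CA, C->DCD, D->BB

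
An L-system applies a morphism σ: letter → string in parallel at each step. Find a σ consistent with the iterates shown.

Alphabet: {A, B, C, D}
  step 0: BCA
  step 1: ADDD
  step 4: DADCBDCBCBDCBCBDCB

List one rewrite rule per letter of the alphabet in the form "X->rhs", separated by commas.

  step 0 ⇒ step 1: BCA ⇒ AD·D·D
    A ↦ D
    B ↦ AD
    C ↦ D
    D ↦ CB  (constrained at step 1)

A->D, B->AD, C->D, D->CB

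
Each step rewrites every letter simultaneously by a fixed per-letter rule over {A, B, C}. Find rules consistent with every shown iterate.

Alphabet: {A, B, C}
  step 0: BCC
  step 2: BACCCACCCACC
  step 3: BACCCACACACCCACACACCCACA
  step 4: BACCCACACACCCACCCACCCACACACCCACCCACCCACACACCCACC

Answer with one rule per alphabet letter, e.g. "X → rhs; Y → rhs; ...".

A->CC, B->BA, C->CA

  step 3 ⇒ step 4: BACCCACACACCCACACACCCACA ⇒ BA·CC·CA·CA·CA·CC·CA·CC·CA·CC·CA·CA·CA·CC·CA·CC·CA·CC·CA·CA·CA·CC·CA·CC
    A ↦ CC
    B ↦ BA
    C ↦ CA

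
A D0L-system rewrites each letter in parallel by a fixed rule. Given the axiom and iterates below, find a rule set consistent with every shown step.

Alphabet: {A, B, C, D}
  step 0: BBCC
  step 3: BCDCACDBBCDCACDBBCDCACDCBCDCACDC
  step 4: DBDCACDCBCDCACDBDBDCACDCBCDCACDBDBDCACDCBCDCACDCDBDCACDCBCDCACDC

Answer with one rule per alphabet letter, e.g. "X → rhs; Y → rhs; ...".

A->BC, B->DB, C->DC, D->AC

  step 3 ⇒ step 4: BCDCACDBBCDCACDBBCDCACDCBCDCACDC ⇒ DB·DC·AC·DC·BC·DC·AC·DB·DB·DC·AC·DC·BC·DC·AC·DB·DB·DC·AC·DC·BC·DC·AC·DC·DB·DC·AC·DC·BC·DC·AC·DC
    A ↦ BC
    B ↦ DB
    C ↦ DC
    D ↦ AC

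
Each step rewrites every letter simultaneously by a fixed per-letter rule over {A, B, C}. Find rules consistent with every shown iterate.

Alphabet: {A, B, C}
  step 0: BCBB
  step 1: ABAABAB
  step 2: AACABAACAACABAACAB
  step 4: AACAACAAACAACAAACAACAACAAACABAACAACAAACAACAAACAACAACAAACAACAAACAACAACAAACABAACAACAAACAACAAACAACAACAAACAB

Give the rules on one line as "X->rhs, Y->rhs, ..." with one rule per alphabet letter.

A->AAC, B->AB, C->A

  step 1 ⇒ step 2: ABAABAB ⇒ AAC·AB·AAC·AAC·AB·AAC·AB
    A ↦ AAC
    B ↦ AB
  step 0 ⇒ step 1: BCBB ⇒ AB·A·AB·AB
    C ↦ A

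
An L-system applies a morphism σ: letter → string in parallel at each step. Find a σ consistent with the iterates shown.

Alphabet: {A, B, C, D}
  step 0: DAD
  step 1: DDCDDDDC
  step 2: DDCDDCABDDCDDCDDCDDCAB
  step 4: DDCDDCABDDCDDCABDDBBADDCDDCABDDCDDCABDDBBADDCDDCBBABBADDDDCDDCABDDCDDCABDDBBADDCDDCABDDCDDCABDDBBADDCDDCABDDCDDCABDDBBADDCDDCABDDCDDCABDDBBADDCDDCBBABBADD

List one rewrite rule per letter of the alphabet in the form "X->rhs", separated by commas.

  step 1 ⇒ step 2: DDCDDDDC ⇒ DDC·DDC·AB·DDC·DDC·DDC·DDC·AB
    C ↦ AB
    D ↦ DDC
  step 0 ⇒ step 1: DAD ⇒ DDC·DD·DDC
    A ↦ DD
    B ↦ BBA  (constrained at step 2)

A->DD, B->BBA, C->AB, D->DDC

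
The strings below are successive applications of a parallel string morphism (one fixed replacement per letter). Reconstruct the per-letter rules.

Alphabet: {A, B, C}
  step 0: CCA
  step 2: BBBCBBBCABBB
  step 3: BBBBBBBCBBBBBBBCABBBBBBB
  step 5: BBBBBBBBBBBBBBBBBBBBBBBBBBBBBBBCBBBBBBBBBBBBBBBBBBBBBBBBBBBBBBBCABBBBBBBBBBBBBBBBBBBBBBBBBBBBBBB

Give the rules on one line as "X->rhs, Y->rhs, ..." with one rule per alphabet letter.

A->AB, B->BB, C->BC

  step 2 ⇒ step 3: BBBCBBBCABBB ⇒ BB·BB·BB·BC·BB·BB·BB·BC·AB·BB·BB·BB
    A ↦ AB
    B ↦ BB
    C ↦ BC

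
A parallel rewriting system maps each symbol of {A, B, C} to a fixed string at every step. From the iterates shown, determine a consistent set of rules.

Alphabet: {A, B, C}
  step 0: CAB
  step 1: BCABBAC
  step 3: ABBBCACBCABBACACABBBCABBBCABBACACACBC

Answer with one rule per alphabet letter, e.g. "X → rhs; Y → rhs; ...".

A->ABB, B->AC, C->BC

  step 0 ⇒ step 1: CAB ⇒ BC·ABB·AC
    A ↦ ABB
    B ↦ AC
    C ↦ BC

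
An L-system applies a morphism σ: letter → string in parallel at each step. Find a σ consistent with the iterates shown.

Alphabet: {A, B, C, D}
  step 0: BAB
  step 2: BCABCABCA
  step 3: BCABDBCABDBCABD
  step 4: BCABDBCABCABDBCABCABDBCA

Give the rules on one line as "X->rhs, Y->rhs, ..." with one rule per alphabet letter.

  step 3 ⇒ step 4: BCABDBCABDBCABD ⇒ BC·A·BD·BC·A·BC·A·BD·BC·A·BC·A·BD·BC·A
    A ↦ BD
    B ↦ BC
    C ↦ A
    D ↦ A

A->BD, B->BC, C->A, D->A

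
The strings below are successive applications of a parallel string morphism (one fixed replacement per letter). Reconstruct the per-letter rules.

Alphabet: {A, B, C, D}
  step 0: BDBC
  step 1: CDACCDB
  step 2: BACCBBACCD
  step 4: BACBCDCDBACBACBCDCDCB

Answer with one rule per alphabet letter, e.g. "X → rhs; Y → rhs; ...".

  step 1 ⇒ step 2: CDACCDB ⇒ B·AC·C·B·B·AC·CD
    A ↦ C
    B ↦ CD
    C ↦ B
    D ↦ AC

A->C, B->CD, C->B, D->AC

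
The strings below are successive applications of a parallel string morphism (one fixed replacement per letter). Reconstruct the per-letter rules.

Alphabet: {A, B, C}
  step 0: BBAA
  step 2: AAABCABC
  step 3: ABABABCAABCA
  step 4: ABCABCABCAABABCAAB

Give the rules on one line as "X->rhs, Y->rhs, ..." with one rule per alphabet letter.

  step 3 ⇒ step 4: ABABABCAABCA ⇒ AB·C·AB·C·AB·C·A·AB·AB·C·A·AB
    A ↦ AB
    B ↦ C
    C ↦ A

A->AB, B->C, C->A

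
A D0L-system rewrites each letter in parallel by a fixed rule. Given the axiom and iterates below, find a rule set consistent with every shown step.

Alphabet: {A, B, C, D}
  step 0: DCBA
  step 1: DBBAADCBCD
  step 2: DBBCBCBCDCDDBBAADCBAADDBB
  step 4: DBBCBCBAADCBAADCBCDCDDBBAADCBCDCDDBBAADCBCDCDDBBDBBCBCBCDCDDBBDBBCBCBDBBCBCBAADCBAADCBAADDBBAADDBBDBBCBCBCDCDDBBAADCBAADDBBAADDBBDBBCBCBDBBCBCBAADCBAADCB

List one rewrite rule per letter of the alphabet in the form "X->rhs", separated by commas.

  step 1 ⇒ step 2: DBBAADCBCD ⇒ DBB·CB·CB·CD·CD·DBB·AAD·CB·AAD·DBB
    A ↦ CD
    B ↦ CB
    C ↦ AAD
    D ↦ DBB

A->CD, B->CB, C->AAD, D->DBB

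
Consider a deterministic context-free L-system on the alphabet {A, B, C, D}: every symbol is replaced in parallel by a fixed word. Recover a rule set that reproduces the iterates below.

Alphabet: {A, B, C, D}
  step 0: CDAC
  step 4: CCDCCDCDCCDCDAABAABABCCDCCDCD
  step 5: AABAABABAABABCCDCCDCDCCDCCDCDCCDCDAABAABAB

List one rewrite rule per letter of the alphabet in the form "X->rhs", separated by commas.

  step 4 ⇒ step 5: CCDCCDCDCCDCDAABAABABCCDCCDCD ⇒ A·A·B·A·A·B·A·B·A·A·B·A·B·CCD·CCD·CD·CCD·CCD·CD·CCD·CD·A·A·B·A·A·B·A·B
    A ↦ CCD
    B ↦ CD
    C ↦ A
    D ↦ B

A->CCD, B->CD, C->A, D->B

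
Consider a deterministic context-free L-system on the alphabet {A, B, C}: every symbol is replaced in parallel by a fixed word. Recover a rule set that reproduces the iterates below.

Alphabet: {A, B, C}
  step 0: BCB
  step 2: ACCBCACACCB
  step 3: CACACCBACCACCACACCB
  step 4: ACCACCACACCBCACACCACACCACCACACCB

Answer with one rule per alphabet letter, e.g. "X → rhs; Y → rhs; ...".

A->C, B->CB, C->AC

  step 3 ⇒ step 4: CACACCBACCACCACACCB ⇒ AC·C·AC·C·AC·AC·CB·C·AC·AC·C·AC·AC·C·AC·C·AC·AC·CB
    A ↦ C
    B ↦ CB
    C ↦ AC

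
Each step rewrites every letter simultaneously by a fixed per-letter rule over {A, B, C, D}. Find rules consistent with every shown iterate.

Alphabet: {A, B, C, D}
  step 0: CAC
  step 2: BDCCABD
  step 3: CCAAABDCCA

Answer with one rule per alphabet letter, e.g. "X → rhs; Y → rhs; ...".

  step 2 ⇒ step 3: BDCCABD ⇒ CC·A·A·A·BD·CC·A
    A ↦ BD
    B ↦ CC
    C ↦ A
    D ↦ A

A->BD, B->CC, C->A, D->A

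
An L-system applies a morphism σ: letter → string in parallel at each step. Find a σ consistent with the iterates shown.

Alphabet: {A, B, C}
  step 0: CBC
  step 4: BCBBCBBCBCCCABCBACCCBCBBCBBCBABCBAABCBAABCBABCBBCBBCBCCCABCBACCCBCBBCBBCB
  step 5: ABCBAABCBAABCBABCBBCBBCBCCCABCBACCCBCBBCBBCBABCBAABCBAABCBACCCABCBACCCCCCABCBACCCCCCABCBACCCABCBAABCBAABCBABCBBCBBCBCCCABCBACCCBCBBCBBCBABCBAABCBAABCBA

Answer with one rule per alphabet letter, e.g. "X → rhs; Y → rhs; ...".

A->CCC, B->A, C->BCB

  step 4 ⇒ step 5: BCBBCBBCBCCCABCBACCCBCBBCBBCBABCBAABCBAABCBABCBBCBBCBCCCABCBACCCBCBBCBBCB ⇒ A·BCB·A·A·BCB·A·A·BCB·A·BCB·BCB·BCB·CCC·A·BCB·A·CCC·BCB·BCB·BCB·A·BCB·A·A·BCB·A·A·BCB·A·CCC·A·BCB·A·CCC·CCC·A·BCB·A·CCC·CCC·A·BCB·A·CCC·A·BCB·A·A·BCB·A·A·BCB·A·BCB·BCB·BCB·CCC·A·BCB·A·CCC·BCB·BCB·BCB·A·BCB·A·A·BCB·A·A·BCB·A
    A ↦ CCC
    B ↦ A
    C ↦ BCB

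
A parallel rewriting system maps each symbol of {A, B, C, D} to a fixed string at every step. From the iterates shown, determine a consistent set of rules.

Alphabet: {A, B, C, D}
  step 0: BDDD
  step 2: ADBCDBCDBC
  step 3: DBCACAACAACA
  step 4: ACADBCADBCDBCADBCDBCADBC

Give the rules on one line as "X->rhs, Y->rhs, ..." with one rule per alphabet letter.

A->DBC, B->C, C->A, D->A

  step 3 ⇒ step 4: DBCACAACAACA ⇒ A·C·A·DBC·A·DBC·DBC·A·DBC·DBC·A·DBC
    A ↦ DBC
    B ↦ C
    C ↦ A
    D ↦ A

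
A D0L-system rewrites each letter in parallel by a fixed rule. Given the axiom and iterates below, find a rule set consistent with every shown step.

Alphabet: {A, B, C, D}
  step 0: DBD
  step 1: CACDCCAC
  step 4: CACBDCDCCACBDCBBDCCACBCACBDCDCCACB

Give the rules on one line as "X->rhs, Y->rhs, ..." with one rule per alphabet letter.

A->CC, B->DC, C->B, D->CAC

  step 0 ⇒ step 1: DBD ⇒ CAC·DC·CAC
    B ↦ DC
    D ↦ CAC
    A ↦ CC  (constrained at step 1)
    C ↦ B  (constrained at step 1)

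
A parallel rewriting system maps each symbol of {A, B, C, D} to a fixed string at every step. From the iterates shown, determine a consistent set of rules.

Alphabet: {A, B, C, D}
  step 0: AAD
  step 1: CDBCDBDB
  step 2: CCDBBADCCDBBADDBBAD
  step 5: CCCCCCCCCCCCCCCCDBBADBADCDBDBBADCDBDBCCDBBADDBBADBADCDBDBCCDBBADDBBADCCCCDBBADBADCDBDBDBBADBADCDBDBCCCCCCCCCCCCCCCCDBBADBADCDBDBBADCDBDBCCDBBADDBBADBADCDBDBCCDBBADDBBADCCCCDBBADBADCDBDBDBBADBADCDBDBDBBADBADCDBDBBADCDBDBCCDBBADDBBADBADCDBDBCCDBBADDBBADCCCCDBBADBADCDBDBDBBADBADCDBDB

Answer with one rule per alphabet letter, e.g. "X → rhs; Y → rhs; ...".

  step 1 ⇒ step 2: CDBCDBDB ⇒ CC·DB·BAD·CC·DB·BAD·DB·BAD
    B ↦ BAD
    C ↦ CC
    D ↦ DB
  step 0 ⇒ step 1: AAD ⇒ CDB·CDB·DB
    A ↦ CDB

A->CDB, B->BAD, C->CC, D->DB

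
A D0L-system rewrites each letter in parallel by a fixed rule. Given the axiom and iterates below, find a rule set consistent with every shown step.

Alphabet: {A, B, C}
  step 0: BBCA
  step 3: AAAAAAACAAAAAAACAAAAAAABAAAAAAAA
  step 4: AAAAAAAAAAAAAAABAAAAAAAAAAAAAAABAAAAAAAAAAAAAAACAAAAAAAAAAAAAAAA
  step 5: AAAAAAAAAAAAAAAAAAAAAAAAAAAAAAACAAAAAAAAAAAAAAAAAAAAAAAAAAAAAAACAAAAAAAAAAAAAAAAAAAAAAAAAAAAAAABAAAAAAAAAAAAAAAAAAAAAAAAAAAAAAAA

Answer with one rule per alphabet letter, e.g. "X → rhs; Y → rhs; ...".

  step 4 ⇒ step 5: AAAAAAAAAAAAAAABAAAAAAAAAAAAAAABAAAAAAAAAAAAAAACAAAAAAAAAAAAAAAA ⇒ AA·AA·AA·AA·AA·AA·AA·AA·AA·AA·AA·AA·AA·AA·AA·AC·AA·AA·AA·AA·AA·AA·AA·AA·AA·AA·AA·AA·AA·AA·AA·AC·AA·AA·AA·AA·AA·AA·AA·AA·AA·AA·AA·AA·AA·AA·AA·AB·AA·AA·AA·AA·AA·AA·AA·AA·AA·AA·AA·AA·AA·AA·AA·AA
    A ↦ AA
    B ↦ AC
    C ↦ AB

A->AA, B->AC, C->AB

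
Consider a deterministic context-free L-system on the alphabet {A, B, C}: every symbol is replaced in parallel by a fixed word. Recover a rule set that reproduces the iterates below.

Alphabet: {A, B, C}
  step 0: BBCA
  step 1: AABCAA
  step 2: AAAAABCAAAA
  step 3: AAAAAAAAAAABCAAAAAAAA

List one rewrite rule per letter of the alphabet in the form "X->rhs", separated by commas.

A->AA, B->A, C->BC

  step 2 ⇒ step 3: AAAAABCAAAA ⇒ AA·AA·AA·AA·AA·A·BC·AA·AA·AA·AA
    A ↦ AA
    B ↦ A
    C ↦ BC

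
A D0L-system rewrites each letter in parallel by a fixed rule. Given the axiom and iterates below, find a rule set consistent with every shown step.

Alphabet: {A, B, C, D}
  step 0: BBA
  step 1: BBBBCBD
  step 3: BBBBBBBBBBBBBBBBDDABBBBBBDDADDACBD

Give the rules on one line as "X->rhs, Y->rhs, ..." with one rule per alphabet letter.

  step 0 ⇒ step 1: BBA ⇒ BB·BB·CBD
    A ↦ CBD
    B ↦ BB
    C ↦ DB  (constrained at step 1)
    D ↦ DDA  (constrained at step 1)

A->CBD, B->BB, C->DB, D->DDA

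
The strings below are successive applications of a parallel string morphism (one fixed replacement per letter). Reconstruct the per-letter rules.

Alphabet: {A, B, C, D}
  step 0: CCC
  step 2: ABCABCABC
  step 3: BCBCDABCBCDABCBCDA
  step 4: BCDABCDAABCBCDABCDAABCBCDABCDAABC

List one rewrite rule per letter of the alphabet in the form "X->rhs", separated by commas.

  step 3 ⇒ step 4: BCBCDABCBCDABCBCDA ⇒ BC·DA·BC·DA·A·BC·BC·DA·BC·DA·A·BC·BC·DA·BC·DA·A·BC
    A ↦ BC
    B ↦ BC
    C ↦ DA
    D ↦ A

A->BC, B->BC, C->DA, D->A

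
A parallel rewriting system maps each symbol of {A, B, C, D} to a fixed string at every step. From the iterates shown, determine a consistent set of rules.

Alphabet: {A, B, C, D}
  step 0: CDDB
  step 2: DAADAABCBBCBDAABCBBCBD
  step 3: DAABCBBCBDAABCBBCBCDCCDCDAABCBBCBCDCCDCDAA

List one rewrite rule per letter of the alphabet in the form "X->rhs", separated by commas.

  step 2 ⇒ step 3: DAADAABCBBCBDAABCBBCBD ⇒ DAA·BCB·BCB·DAA·BCB·BCB·C·D·C·C·D·C·DAA·BCB·BCB·C·D·C·C·D·C·DAA
    A ↦ BCB
    B ↦ C
    C ↦ D
    D ↦ DAA

A->BCB, B->C, C->D, D->DAA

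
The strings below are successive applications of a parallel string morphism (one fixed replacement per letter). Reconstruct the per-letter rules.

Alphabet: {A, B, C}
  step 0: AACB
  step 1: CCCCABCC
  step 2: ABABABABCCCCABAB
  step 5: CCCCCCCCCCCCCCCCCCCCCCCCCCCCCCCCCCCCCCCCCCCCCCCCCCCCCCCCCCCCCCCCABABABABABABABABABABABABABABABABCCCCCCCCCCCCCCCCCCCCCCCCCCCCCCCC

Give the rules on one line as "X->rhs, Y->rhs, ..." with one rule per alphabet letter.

  step 1 ⇒ step 2: CCCCABCC ⇒ AB·AB·AB·AB·CC·CC·AB·AB
    A ↦ CC
    B ↦ CC
    C ↦ AB

A->CC, B->CC, C->AB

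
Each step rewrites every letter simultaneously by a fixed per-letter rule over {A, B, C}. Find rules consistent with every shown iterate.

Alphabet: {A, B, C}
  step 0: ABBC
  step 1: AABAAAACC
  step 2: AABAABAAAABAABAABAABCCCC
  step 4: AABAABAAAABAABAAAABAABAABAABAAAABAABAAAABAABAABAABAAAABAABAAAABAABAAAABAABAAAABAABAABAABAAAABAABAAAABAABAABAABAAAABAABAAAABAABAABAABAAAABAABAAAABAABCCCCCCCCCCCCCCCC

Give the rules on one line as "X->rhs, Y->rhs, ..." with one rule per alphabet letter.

A->AAB, B->AA, C->CC

  step 1 ⇒ step 2: AABAAAACC ⇒ AAB·AAB·AA·AAB·AAB·AAB·AAB·CC·CC
    A ↦ AAB
    B ↦ AA
    C ↦ CC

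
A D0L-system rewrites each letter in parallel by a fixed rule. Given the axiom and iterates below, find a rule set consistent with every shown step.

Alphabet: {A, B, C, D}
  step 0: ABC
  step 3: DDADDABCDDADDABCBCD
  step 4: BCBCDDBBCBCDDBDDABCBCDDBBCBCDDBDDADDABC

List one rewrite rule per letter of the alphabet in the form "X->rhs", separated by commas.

A->DDB, B->D, C->DA, D->BC

  step 3 ⇒ step 4: DDADDABCDDADDABCBCD ⇒ BC·BC·DDB·BC·BC·DDB·D·DA·BC·BC·DDB·BC·BC·DDB·D·DA·D·DA·BC
    A ↦ DDB
    B ↦ D
    C ↦ DA
    D ↦ BC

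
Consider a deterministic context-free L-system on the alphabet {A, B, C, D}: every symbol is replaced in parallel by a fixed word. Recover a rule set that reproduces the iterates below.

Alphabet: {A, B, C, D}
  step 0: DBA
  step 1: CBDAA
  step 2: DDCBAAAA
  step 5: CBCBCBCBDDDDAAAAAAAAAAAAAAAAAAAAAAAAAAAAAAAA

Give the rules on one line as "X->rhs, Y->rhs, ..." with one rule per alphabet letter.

A->AA, B->D, C->D, D->CB

  step 1 ⇒ step 2: CBDAA ⇒ D·D·CB·AA·AA
    A ↦ AA
    B ↦ D
    C ↦ D
    D ↦ CB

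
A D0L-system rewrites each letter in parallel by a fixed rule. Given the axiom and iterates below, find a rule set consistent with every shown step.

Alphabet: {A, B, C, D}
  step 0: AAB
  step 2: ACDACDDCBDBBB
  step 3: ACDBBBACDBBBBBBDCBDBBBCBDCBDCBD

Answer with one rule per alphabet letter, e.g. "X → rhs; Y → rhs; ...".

  step 2 ⇒ step 3: ACDACDDCBDBBB ⇒ AC·D·BBB·AC·D·BBB·BBB·D·CBD·BBB·CBD·CBD·CBD
    A ↦ AC
    B ↦ CBD
    C ↦ D
    D ↦ BBB

A->AC, B->CBD, C->D, D->BBB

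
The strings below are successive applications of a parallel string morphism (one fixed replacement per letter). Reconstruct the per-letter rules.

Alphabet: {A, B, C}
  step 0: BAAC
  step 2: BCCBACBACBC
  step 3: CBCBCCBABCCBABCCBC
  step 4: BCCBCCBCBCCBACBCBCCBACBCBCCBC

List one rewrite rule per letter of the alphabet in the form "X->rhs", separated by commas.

A->BA, B->C, C->BC

  step 3 ⇒ step 4: CBCBCCBABCCBABCCBC ⇒ BC·C·BC·C·BC·BC·C·BA·C·BC·BC·C·BA·C·BC·BC·C·BC
    A ↦ BA
    B ↦ C
    C ↦ BC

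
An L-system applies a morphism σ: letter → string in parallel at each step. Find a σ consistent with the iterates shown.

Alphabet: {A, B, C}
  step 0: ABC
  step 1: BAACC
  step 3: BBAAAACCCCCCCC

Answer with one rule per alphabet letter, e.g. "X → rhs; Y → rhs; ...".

  step 0 ⇒ step 1: ABC ⇒ B·AA·CC
    A ↦ B
    B ↦ AA
    C ↦ CC

A->B, B->AA, C->CC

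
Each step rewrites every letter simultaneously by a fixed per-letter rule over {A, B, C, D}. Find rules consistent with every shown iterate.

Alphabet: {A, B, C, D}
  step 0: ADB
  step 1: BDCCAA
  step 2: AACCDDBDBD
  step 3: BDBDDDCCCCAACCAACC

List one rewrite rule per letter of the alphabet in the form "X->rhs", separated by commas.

  step 2 ⇒ step 3: AACCDDBDBD ⇒ BD·BD·D·D·CC·CC·AA·CC·AA·CC
    A ↦ BD
    B ↦ AA
    C ↦ D
    D ↦ CC

A->BD, B->AA, C->D, D->CC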